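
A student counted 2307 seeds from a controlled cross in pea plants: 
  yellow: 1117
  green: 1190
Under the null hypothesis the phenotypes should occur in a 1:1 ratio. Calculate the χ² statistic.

Expected counts for N = 2307 under a 1:1 ratio (total parts = 2):
  yellow: 2307 × 1/2 = 1153.5
  green: 2307 × 1/2 = 1153.5
χ² = Σ (O − E)² / E
  yellow: (1117 − 1153.5)² / 1153.5 = 1.1550
  green: (1190 − 1153.5)² / 1153.5 = 1.1550
χ² = 1.1550 + 1.1550 = 2.310

2.310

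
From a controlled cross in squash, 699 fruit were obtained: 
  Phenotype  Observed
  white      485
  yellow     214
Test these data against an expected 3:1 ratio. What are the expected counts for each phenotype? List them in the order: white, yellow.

524.25, 174.75

The 3:1 ratio has 4 parts, so with N = 699 the expected counts are:
  white: 699 × 3/4 = 524.25
  yellow: 699 × 1/4 = 174.75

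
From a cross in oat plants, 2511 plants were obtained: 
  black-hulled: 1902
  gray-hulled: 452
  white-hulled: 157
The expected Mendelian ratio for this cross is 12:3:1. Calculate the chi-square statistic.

Total ratio parts = 16. Expected numbers out of 2511:
  black-hulled: 2511 × 12/16 = 1883.25
  gray-hulled: 2511 × 3/16 = 470.8125
  white-hulled: 2511 × 1/16 = 156.9375
χ² = Σ (O − E)² / E
  black-hulled: (1902 − 1883.25)² / 1883.25 = 0.1867
  gray-hulled: (452 − 470.8125)² / 470.8125 = 0.7517
  white-hulled: (157 − 156.9375)² / 156.9375 = 0.0000
χ² = 0.1867 + 0.7517 + 0.0000 = 0.9384 ≈ 0.938

0.938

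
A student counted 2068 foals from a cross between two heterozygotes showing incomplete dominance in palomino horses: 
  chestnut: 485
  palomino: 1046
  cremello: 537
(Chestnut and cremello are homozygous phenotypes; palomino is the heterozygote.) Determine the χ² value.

2.894

With incomplete dominance, a heterozygote × heterozygote cross gives a 1:2:1 phenotypic ratio.
Total ratio parts = 4. Expected numbers out of 2068:
  chestnut: 2068 × 1/4 = 517
  palomino: 2068 × 2/4 = 1034
  cremello: 2068 × 1/4 = 517
χ² = Σ (O − E)² / E
  chestnut: (485 − 517)² / 517 = 1.9807
  palomino: (1046 − 1034)² / 1034 = 0.1393
  cremello: (537 − 517)² / 517 = 0.7737
χ² = 1.9807 + 0.1393 + 0.7737 = 2.8937 ≈ 2.894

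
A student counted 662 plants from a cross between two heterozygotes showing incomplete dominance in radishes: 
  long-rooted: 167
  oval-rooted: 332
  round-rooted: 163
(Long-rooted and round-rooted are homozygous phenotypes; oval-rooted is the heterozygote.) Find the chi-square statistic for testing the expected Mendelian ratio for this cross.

0.054

With incomplete dominance, a heterozygote × heterozygote cross gives a 1:2:1 phenotypic ratio.
Total ratio parts = 4. Expected numbers out of 662:
  long-rooted: 662 × 1/4 = 165.5
  oval-rooted: 662 × 2/4 = 331
  round-rooted: 662 × 1/4 = 165.5
χ² = Σ (O − E)² / E
  long-rooted: (167 − 165.5)² / 165.5 = 0.0136
  oval-rooted: (332 − 331)² / 331 = 0.0030
  round-rooted: (163 − 165.5)² / 165.5 = 0.0378
χ² = 0.0136 + 0.0030 + 0.0378 = 0.0544 ≈ 0.054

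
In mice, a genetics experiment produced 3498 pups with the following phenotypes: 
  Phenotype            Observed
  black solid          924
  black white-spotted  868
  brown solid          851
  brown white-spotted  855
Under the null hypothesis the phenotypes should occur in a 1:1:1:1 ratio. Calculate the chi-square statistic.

3.917

Total ratio parts = 4. Expected numbers out of 3498:
  black solid: 3498 × 1/4 = 874.5
  black white-spotted: 3498 × 1/4 = 874.5
  brown solid: 3498 × 1/4 = 874.5
  brown white-spotted: 3498 × 1/4 = 874.5
χ² = Σ (O − E)² / E
  black solid: (924 − 874.5)² / 874.5 = 2.8019
  black white-spotted: (868 − 874.5)² / 874.5 = 0.0483
  brown solid: (851 − 874.5)² / 874.5 = 0.6315
  brown white-spotted: (855 − 874.5)² / 874.5 = 0.4348
χ² = 2.8019 + 0.0483 + 0.6315 + 0.4348 = 3.9165 ≈ 3.917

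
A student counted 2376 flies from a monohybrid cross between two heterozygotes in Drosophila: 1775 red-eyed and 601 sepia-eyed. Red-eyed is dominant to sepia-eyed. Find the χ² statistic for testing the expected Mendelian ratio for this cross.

0.110

For a monohybrid cross between heterozygotes with complete dominance, the expected phenotypic ratio is 3:1.
Expected counts for N = 2376 under a 3:1 ratio (total parts = 4):
  red-eyed: 2376 × 3/4 = 1782
  sepia-eyed: 2376 × 1/4 = 594
χ² = Σ (O − E)² / E
  red-eyed: (1775 − 1782)² / 1782 = 0.0275
  sepia-eyed: (601 − 594)² / 594 = 0.0825
χ² = 0.0275 + 0.0825 = 0.110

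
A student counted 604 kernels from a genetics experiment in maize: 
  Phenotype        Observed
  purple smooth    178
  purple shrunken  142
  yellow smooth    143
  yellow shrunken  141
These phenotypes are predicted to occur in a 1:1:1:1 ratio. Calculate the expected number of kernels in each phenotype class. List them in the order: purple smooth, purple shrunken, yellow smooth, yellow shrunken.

151, 151, 151, 151

The 1:1:1:1 ratio has 4 parts, so with N = 604 the expected counts are:
  purple smooth: 604 × 1/4 = 151
  purple shrunken: 604 × 1/4 = 151
  yellow smooth: 604 × 1/4 = 151
  yellow shrunken: 604 × 1/4 = 151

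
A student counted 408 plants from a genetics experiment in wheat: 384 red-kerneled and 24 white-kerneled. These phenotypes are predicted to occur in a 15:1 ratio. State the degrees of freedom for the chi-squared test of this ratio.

A goodness-of-fit test with 2 phenotype classes has df = 2 − 1 = 1.

1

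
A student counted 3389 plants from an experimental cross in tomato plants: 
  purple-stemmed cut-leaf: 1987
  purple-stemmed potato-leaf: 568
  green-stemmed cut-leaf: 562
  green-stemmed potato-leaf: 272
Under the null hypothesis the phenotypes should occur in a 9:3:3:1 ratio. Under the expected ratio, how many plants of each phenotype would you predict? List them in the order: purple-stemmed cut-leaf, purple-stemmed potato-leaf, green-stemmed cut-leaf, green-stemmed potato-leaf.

The 9:3:3:1 ratio has 16 parts, so with N = 3389 the expected counts are:
  purple-stemmed cut-leaf: 3389 × 9/16 = 1906.3125
  purple-stemmed potato-leaf: 3389 × 3/16 = 635.4375
  green-stemmed cut-leaf: 3389 × 3/16 = 635.4375
  green-stemmed potato-leaf: 3389 × 1/16 = 211.8125

1906.3125, 635.4375, 635.4375, 211.8125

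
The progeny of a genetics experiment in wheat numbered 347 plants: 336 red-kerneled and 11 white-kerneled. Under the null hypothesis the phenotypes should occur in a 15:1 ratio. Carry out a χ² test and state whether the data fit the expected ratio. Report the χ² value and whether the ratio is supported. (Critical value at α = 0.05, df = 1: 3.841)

5.618; not consistent

Total ratio parts = 16. Expected numbers out of 347:
  red-kerneled: 347 × 15/16 = 325.3125
  white-kerneled: 347 × 1/16 = 21.6875
χ² = Σ (O − E)² / E
  red-kerneled: (336 − 325.3125)² / 325.3125 = 0.3511
  white-kerneled: (11 − 21.6875)² / 21.6875 = 5.2668
χ² = 0.3511 + 5.2668 = 5.6179 ≈ 5.618
Degrees of freedom = 2 − 1 = 1; critical value at α = 0.05 is 3.841.
Since 5.618 > 3.841, we reject the null hypothesis — the data do not fit the 15:1 ratio.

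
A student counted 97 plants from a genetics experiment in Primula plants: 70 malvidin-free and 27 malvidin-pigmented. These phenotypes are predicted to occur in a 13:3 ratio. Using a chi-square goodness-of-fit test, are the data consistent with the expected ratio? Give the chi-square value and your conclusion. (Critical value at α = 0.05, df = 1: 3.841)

5.255; not consistent

The 13:3 ratio has 16 parts, so with N = 97 the expected counts are:
  malvidin-free: 97 × 13/16 = 78.8125
  malvidin-pigmented: 97 × 3/16 = 18.1875
χ² = Σ (O − E)² / E
  malvidin-free: (70 − 78.8125)² / 78.8125 = 0.9854
  malvidin-pigmented: (27 − 18.1875)² / 18.1875 = 4.2700
χ² = 0.9854 + 4.2700 = 5.2554 ≈ 5.255
Degrees of freedom = 2 − 1 = 1; critical value at α = 0.05 is 3.841.
Since 5.255 > 3.841, we reject the null hypothesis — the data do not fit the 13:3 ratio.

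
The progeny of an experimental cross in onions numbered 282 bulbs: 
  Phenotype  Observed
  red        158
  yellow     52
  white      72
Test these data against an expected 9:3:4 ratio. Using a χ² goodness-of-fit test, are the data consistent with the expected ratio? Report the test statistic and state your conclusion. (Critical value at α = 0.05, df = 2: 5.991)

0.049; consistent

The 9:3:4 ratio has 16 parts, so with N = 282 the expected counts are:
  red: 282 × 9/16 = 158.625
  yellow: 282 × 3/16 = 52.875
  white: 282 × 4/16 = 70.5
χ² = Σ (O − E)² / E
  red: (158 − 158.625)² / 158.625 = 0.0025
  yellow: (52 − 52.875)² / 52.875 = 0.0145
  white: (72 − 70.5)² / 70.5 = 0.0319
χ² = 0.0025 + 0.0145 + 0.0319 = 0.0489 ≈ 0.049
Degrees of freedom = 3 − 1 = 2; critical value at α = 0.05 is 5.991.
Since 0.049 < 5.991, we fail to reject the null hypothesis — the data are consistent with the 9:3:4 ratio.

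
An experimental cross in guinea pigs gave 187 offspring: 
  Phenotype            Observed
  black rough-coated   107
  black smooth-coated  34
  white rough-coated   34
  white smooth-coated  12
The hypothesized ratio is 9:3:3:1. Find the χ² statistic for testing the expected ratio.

0.104

Total ratio parts = 16. Expected numbers out of 187:
  black rough-coated: 187 × 9/16 = 105.1875
  black smooth-coated: 187 × 3/16 = 35.0625
  white rough-coated: 187 × 3/16 = 35.0625
  white smooth-coated: 187 × 1/16 = 11.6875
χ² = Σ (O − E)² / E
  black rough-coated: (107 − 105.1875)² / 105.1875 = 0.0312
  black smooth-coated: (34 − 35.0625)² / 35.0625 = 0.0322
  white rough-coated: (34 − 35.0625)² / 35.0625 = 0.0322
  white smooth-coated: (12 − 11.6875)² / 11.6875 = 0.0084
χ² = 0.0312 + 0.0322 + 0.0322 + 0.0084 = 0.104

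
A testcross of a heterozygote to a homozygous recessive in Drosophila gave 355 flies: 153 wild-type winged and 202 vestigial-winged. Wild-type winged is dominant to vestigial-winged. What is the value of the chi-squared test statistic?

A testcross of a heterozygote (Aa × aa) gives a 1:1 phenotypic ratio.
Under the 1:1 hypothesis (Σ ratio = 2, N = 355):
  wild-type winged: 355 × 1/2 = 177.5
  vestigial-winged: 355 × 1/2 = 177.5
χ² = Σ (O − E)² / E
  wild-type winged: (153 − 177.5)² / 177.5 = 3.3817
  vestigial-winged: (202 − 177.5)² / 177.5 = 3.3817
χ² = 3.3817 + 3.3817 = 6.7634 ≈ 6.763

6.763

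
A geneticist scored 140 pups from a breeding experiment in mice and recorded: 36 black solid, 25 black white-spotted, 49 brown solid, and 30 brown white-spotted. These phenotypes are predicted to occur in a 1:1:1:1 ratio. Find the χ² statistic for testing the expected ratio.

Expected counts for N = 140 under a 1:1:1:1 ratio (total parts = 4):
  black solid: 140 × 1/4 = 35
  black white-spotted: 140 × 1/4 = 35
  brown solid: 140 × 1/4 = 35
  brown white-spotted: 140 × 1/4 = 35
χ² = Σ (O − E)² / E
  black solid: (36 − 35)² / 35 = 0.0286
  black white-spotted: (25 − 35)² / 35 = 2.8571
  brown solid: (49 − 35)² / 35 = 5.6000
  brown white-spotted: (30 − 35)² / 35 = 0.7143
χ² = 0.0286 + 2.8571 + 5.6000 + 0.7143 = 9.200

9.200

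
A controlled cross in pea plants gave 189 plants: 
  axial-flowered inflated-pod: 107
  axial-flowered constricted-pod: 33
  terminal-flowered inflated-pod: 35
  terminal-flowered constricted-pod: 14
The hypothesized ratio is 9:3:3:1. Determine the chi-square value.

0.583

Total ratio parts = 16. Expected numbers out of 189:
  axial-flowered inflated-pod: 189 × 9/16 = 106.3125
  axial-flowered constricted-pod: 189 × 3/16 = 35.4375
  terminal-flowered inflated-pod: 189 × 3/16 = 35.4375
  terminal-flowered constricted-pod: 189 × 1/16 = 11.8125
χ² = Σ (O − E)² / E
  axial-flowered inflated-pod: (107 − 106.3125)² / 106.3125 = 0.0044
  axial-flowered constricted-pod: (33 − 35.4375)² / 35.4375 = 0.1677
  terminal-flowered inflated-pod: (35 − 35.4375)² / 35.4375 = 0.0054
  terminal-flowered constricted-pod: (14 − 11.8125)² / 11.8125 = 0.4051
χ² = 0.0044 + 0.1677 + 0.0054 + 0.4051 = 0.5826 ≈ 0.583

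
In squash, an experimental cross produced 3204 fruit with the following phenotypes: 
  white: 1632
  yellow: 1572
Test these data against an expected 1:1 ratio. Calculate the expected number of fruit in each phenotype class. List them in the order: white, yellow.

1602, 1602

Total ratio parts = 2. Expected numbers out of 3204:
  white: 3204 × 1/2 = 1602
  yellow: 3204 × 1/2 = 1602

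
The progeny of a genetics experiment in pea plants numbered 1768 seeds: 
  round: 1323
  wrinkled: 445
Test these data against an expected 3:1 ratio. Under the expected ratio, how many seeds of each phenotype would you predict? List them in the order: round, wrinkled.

1326, 442

The 3:1 ratio has 4 parts, so with N = 1768 the expected counts are:
  round: 1768 × 3/4 = 1326
  wrinkled: 1768 × 1/4 = 442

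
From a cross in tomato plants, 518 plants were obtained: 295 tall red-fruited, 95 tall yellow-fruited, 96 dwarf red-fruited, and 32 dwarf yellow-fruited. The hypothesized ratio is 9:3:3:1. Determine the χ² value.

Total ratio parts = 16. Expected numbers out of 518:
  tall red-fruited: 518 × 9/16 = 291.375
  tall yellow-fruited: 518 × 3/16 = 97.125
  dwarf red-fruited: 518 × 3/16 = 97.125
  dwarf yellow-fruited: 518 × 1/16 = 32.375
χ² = Σ (O − E)² / E
  tall red-fruited: (295 − 291.375)² / 291.375 = 0.0451
  tall yellow-fruited: (95 − 97.125)² / 97.125 = 0.0465
  dwarf red-fruited: (96 − 97.125)² / 97.125 = 0.0130
  dwarf yellow-fruited: (32 − 32.375)² / 32.375 = 0.0043
χ² = 0.0451 + 0.0465 + 0.0130 + 0.0043 = 0.1089 ≈ 0.109

0.109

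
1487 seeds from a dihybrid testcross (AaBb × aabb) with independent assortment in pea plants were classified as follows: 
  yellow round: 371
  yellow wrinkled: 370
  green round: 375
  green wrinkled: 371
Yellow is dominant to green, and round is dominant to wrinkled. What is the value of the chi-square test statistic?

0.040

A dihybrid testcross with independent assortment gives a 1:1:1:1 ratio.
Total ratio parts = 4. Expected numbers out of 1487:
  yellow round: 1487 × 1/4 = 371.75
  yellow wrinkled: 1487 × 1/4 = 371.75
  green round: 1487 × 1/4 = 371.75
  green wrinkled: 1487 × 1/4 = 371.75
χ² = Σ (O − E)² / E
  yellow round: (371 − 371.75)² / 371.75 = 0.0015
  yellow wrinkled: (370 − 371.75)² / 371.75 = 0.0082
  green round: (375 − 371.75)² / 371.75 = 0.0284
  green wrinkled: (371 − 371.75)² / 371.75 = 0.0015
χ² = 0.0015 + 0.0082 + 0.0284 + 0.0015 = 0.0396 ≈ 0.040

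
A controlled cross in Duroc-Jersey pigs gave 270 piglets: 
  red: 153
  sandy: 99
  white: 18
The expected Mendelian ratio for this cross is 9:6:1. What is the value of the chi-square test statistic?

0.133

The 9:6:1 ratio has 16 parts, so with N = 270 the expected counts are:
  red: 270 × 9/16 = 151.875
  sandy: 270 × 6/16 = 101.25
  white: 270 × 1/16 = 16.875
χ² = Σ (O − E)² / E
  red: (153 − 151.875)² / 151.875 = 0.0083
  sandy: (99 − 101.25)² / 101.25 = 0.0500
  white: (18 − 16.875)² / 16.875 = 0.0750
χ² = 0.0083 + 0.0500 + 0.0750 = 0.1333 ≈ 0.133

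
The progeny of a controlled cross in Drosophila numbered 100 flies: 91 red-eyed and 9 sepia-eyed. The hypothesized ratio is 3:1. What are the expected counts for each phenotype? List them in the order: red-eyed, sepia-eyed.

75, 25

Expected counts for N = 100 under a 3:1 ratio (total parts = 4):
  red-eyed: 100 × 3/4 = 75
  sepia-eyed: 100 × 1/4 = 25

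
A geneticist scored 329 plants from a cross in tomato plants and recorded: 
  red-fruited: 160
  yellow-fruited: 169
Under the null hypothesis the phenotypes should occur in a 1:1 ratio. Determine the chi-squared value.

Expected counts for N = 329 under a 1:1 ratio (total parts = 2):
  red-fruited: 329 × 1/2 = 164.5
  yellow-fruited: 329 × 1/2 = 164.5
χ² = Σ (O − E)² / E
  red-fruited: (160 − 164.5)² / 164.5 = 0.1231
  yellow-fruited: (169 − 164.5)² / 164.5 = 0.1231
χ² = 0.1231 + 0.1231 = 0.2462 ≈ 0.246

0.246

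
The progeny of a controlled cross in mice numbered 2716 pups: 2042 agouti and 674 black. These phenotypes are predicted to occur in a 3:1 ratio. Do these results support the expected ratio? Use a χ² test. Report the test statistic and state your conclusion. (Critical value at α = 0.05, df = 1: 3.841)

0.049; consistent

The 3:1 ratio has 4 parts, so with N = 2716 the expected counts are:
  agouti: 2716 × 3/4 = 2037
  black: 2716 × 1/4 = 679
χ² = Σ (O − E)² / E
  agouti: (2042 − 2037)² / 2037 = 0.0123
  black: (674 − 679)² / 679 = 0.0368
χ² = 0.0123 + 0.0368 = 0.0491 ≈ 0.049
Degrees of freedom = 2 − 1 = 1; critical value at α = 0.05 is 3.841.
Since 0.049 < 3.841, we fail to reject the null hypothesis — the data are consistent with the 3:1 ratio.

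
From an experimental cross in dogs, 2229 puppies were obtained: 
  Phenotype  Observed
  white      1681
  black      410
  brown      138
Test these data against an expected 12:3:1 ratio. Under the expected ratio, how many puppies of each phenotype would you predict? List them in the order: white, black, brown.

1671.75, 417.9375, 139.3125

The 12:3:1 ratio has 16 parts, so with N = 2229 the expected counts are:
  white: 2229 × 12/16 = 1671.75
  black: 2229 × 3/16 = 417.9375
  brown: 2229 × 1/16 = 139.3125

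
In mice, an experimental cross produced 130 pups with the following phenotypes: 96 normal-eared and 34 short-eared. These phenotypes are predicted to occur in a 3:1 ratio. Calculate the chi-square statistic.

Expected counts for N = 130 under a 3:1 ratio (total parts = 4):
  normal-eared: 130 × 3/4 = 97.5
  short-eared: 130 × 1/4 = 32.5
χ² = Σ (O − E)² / E
  normal-eared: (96 − 97.5)² / 97.5 = 0.0231
  short-eared: (34 − 32.5)² / 32.5 = 0.0692
χ² = 0.0231 + 0.0692 = 0.0923 ≈ 0.092

0.092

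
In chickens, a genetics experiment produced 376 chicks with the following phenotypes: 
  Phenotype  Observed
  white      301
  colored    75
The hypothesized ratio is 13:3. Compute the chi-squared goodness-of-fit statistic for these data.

0.354

Under the 13:3 hypothesis (Σ ratio = 16, N = 376):
  white: 376 × 13/16 = 305.5
  colored: 376 × 3/16 = 70.5
χ² = Σ (O − E)² / E
  white: (301 − 305.5)² / 305.5 = 0.0663
  colored: (75 − 70.5)² / 70.5 = 0.2872
χ² = 0.0663 + 0.2872 = 0.3535 ≈ 0.354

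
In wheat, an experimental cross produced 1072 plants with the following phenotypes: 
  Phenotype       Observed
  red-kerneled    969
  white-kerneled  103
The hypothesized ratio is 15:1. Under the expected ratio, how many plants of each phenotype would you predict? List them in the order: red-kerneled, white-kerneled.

Under the 15:1 hypothesis (Σ ratio = 16, N = 1072):
  red-kerneled: 1072 × 15/16 = 1005
  white-kerneled: 1072 × 1/16 = 67

1005, 67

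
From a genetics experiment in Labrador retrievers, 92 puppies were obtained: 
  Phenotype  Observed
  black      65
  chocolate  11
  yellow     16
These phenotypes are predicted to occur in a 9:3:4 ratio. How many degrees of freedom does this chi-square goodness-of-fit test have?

A goodness-of-fit test with 3 phenotype classes has df = 3 − 1 = 2.

2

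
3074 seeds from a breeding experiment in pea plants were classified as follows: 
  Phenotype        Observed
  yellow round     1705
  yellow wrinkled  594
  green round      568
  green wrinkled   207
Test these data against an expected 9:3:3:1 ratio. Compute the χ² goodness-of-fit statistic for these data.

The 9:3:3:1 ratio has 16 parts, so with N = 3074 the expected counts are:
  yellow round: 3074 × 9/16 = 1729.125
  yellow wrinkled: 3074 × 3/16 = 576.375
  green round: 3074 × 3/16 = 576.375
  green wrinkled: 3074 × 1/16 = 192.125
χ² = Σ (O − E)² / E
  yellow round: (1705 − 1729.125)² / 1729.125 = 0.3366
  yellow wrinkled: (594 − 576.375)² / 576.375 = 0.5390
  green round: (568 − 576.375)² / 576.375 = 0.1217
  green wrinkled: (207 − 192.125)² / 192.125 = 1.1517
χ² = 0.3366 + 0.5390 + 0.1217 + 1.1517 = 2.149

2.149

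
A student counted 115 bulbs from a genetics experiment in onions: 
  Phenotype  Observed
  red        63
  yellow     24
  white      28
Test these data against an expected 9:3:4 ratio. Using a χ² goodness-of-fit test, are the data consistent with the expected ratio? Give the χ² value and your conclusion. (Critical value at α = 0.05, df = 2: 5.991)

The 9:3:4 ratio has 16 parts, so with N = 115 the expected counts are:
  red: 115 × 9/16 = 64.6875
  yellow: 115 × 3/16 = 21.5625
  white: 115 × 4/16 = 28.75
χ² = Σ (O − E)² / E
  red: (63 − 64.6875)² / 64.6875 = 0.0440
  yellow: (24 − 21.5625)² / 21.5625 = 0.2755
  white: (28 − 28.75)² / 28.75 = 0.0196
χ² = 0.0440 + 0.2755 + 0.0196 = 0.3391 ≈ 0.339
Degrees of freedom = 3 − 1 = 2; critical value at α = 0.05 is 5.991.
Since 0.339 < 5.991, we fail to reject the null hypothesis — the data are consistent with the 9:3:4 ratio.

0.339; consistent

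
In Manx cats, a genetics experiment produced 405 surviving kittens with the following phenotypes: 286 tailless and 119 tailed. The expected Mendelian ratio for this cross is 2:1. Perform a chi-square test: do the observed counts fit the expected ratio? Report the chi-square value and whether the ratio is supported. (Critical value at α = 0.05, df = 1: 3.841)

Expected counts for N = 405 under a 2:1 ratio (total parts = 3):
  tailless: 405 × 2/3 = 270
  tailed: 405 × 1/3 = 135
χ² = Σ (O − E)² / E
  tailless: (286 − 270)² / 270 = 0.9481
  tailed: (119 − 135)² / 135 = 1.8963
χ² = 0.9481 + 1.8963 = 2.8444 ≈ 2.844
Degrees of freedom = 2 − 1 = 1; critical value at α = 0.05 is 3.841.
Since 2.844 < 3.841, we fail to reject the null hypothesis — the data are consistent with the 2:1 ratio.

2.844; consistent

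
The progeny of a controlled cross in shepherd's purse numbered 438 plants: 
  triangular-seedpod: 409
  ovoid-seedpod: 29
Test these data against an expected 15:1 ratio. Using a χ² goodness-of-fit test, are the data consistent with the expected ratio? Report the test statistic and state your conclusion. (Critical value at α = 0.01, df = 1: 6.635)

0.103; consistent

The 15:1 ratio has 16 parts, so with N = 438 the expected counts are:
  triangular-seedpod: 438 × 15/16 = 410.625
  ovoid-seedpod: 438 × 1/16 = 27.375
χ² = Σ (O − E)² / E
  triangular-seedpod: (409 − 410.625)² / 410.625 = 0.0064
  ovoid-seedpod: (29 − 27.375)² / 27.375 = 0.0965
χ² = 0.0064 + 0.0965 = 0.1029 ≈ 0.103
Degrees of freedom = 2 − 1 = 1; critical value at α = 0.01 is 6.635.
Since 0.103 < 6.635, we fail to reject the null hypothesis — the data are consistent with the 15:1 ratio.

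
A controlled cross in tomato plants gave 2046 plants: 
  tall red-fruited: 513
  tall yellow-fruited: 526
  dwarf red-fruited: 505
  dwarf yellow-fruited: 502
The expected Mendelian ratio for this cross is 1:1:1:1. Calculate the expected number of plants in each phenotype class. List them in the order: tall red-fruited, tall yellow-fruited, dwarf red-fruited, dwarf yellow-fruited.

Under the 1:1:1:1 hypothesis (Σ ratio = 4, N = 2046):
  tall red-fruited: 2046 × 1/4 = 511.5
  tall yellow-fruited: 2046 × 1/4 = 511.5
  dwarf red-fruited: 2046 × 1/4 = 511.5
  dwarf yellow-fruited: 2046 × 1/4 = 511.5

511.5, 511.5, 511.5, 511.5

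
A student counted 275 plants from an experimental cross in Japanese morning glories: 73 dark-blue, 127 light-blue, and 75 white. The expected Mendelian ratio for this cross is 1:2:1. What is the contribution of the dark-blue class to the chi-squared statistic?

0.263

Under the 1:2:1 hypothesis (Σ ratio = 4, N = 275):
  dark-blue: 275 × 1/4 = 68.75
  light-blue: 275 × 2/4 = 137.5
  white: 275 × 1/4 = 68.75
Contribution of dark-blue: (73 − 68.75)² / 68.75 = 0.2627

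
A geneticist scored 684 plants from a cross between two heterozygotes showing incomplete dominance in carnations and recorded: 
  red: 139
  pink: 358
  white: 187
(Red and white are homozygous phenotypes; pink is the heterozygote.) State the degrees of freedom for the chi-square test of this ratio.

2

With incomplete dominance, a heterozygote × heterozygote cross gives a 1:2:1 phenotypic ratio.
A goodness-of-fit test with 3 phenotype classes has df = 3 − 1 = 2.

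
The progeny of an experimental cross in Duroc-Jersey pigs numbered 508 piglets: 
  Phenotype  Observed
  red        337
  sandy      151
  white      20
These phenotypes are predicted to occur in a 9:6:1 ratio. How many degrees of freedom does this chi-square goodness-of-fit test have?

2

A goodness-of-fit test with 3 phenotype classes has df = 3 − 1 = 2.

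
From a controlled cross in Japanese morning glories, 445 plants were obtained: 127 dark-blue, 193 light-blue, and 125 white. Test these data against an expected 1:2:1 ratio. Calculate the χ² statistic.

Total ratio parts = 4. Expected numbers out of 445:
  dark-blue: 445 × 1/4 = 111.25
  light-blue: 445 × 2/4 = 222.5
  white: 445 × 1/4 = 111.25
χ² = Σ (O − E)² / E
  dark-blue: (127 − 111.25)² / 111.25 = 2.2298
  light-blue: (193 − 222.5)² / 222.5 = 3.9112
  white: (125 − 111.25)² / 111.25 = 1.6994
χ² = 2.2298 + 3.9112 + 1.6994 = 7.8404 ≈ 7.840

7.840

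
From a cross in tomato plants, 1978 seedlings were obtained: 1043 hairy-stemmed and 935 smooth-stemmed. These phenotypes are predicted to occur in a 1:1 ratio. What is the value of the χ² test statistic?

5.897

Expected counts for N = 1978 under a 1:1 ratio (total parts = 2):
  hairy-stemmed: 1978 × 1/2 = 989
  smooth-stemmed: 1978 × 1/2 = 989
χ² = Σ (O − E)² / E
  hairy-stemmed: (1043 − 989)² / 989 = 2.9484
  smooth-stemmed: (935 − 989)² / 989 = 2.9484
χ² = 2.9484 + 2.9484 = 5.8968 ≈ 5.897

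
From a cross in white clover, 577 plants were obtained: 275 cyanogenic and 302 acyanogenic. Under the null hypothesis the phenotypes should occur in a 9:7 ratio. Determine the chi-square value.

17.299

The 9:7 ratio has 16 parts, so with N = 577 the expected counts are:
  cyanogenic: 577 × 9/16 = 324.5625
  acyanogenic: 577 × 7/16 = 252.4375
χ² = Σ (O − E)² / E
  cyanogenic: (275 − 324.5625)² / 324.5625 = 7.5685
  acyanogenic: (302 − 252.4375)² / 252.4375 = 9.7309
χ² = 7.5685 + 9.7309 = 17.2994 ≈ 17.299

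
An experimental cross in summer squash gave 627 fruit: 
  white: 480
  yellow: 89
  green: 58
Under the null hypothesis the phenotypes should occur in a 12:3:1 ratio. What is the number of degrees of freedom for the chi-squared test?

2

A goodness-of-fit test with 3 phenotype classes has df = 3 − 1 = 2.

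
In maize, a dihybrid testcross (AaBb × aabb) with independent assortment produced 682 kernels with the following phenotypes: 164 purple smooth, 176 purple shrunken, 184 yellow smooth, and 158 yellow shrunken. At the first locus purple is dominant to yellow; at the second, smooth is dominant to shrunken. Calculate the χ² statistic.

A dihybrid testcross with independent assortment gives a 1:1:1:1 ratio.
Expected counts for N = 682 under a 1:1:1:1 ratio (total parts = 4):
  purple smooth: 682 × 1/4 = 170.5
  purple shrunken: 682 × 1/4 = 170.5
  yellow smooth: 682 × 1/4 = 170.5
  yellow shrunken: 682 × 1/4 = 170.5
χ² = Σ (O − E)² / E
  purple smooth: (164 − 170.5)² / 170.5 = 0.2478
  purple shrunken: (176 − 170.5)² / 170.5 = 0.1774
  yellow smooth: (184 − 170.5)² / 170.5 = 1.0689
  yellow shrunken: (158 − 170.5)² / 170.5 = 0.9164
χ² = 0.2478 + 0.1774 + 1.0689 + 0.9164 = 2.4105 ≈ 2.411

2.411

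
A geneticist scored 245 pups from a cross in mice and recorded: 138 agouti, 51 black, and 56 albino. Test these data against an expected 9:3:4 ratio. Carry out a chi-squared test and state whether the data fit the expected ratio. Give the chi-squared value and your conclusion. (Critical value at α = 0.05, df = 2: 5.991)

Under the 9:3:4 hypothesis (Σ ratio = 16, N = 245):
  agouti: 245 × 9/16 = 137.8125
  black: 245 × 3/16 = 45.9375
  albino: 245 × 4/16 = 61.25
χ² = Σ (O − E)² / E
  agouti: (138 − 137.8125)² / 137.8125 = 0.0003
  black: (51 − 45.9375)² / 45.9375 = 0.5579
  albino: (56 − 61.25)² / 61.25 = 0.4500
χ² = 0.0003 + 0.5579 + 0.4500 = 1.0082 ≈ 1.008
Degrees of freedom = 3 − 1 = 2; critical value at α = 0.05 is 5.991.
Since 1.008 < 5.991, we fail to reject the null hypothesis — the data are consistent with the 9:3:4 ratio.

1.008; consistent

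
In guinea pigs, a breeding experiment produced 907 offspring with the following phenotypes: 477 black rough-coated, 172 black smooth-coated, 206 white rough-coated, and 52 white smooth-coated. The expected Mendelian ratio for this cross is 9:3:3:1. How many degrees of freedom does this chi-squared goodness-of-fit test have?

3

A goodness-of-fit test with 4 phenotype classes has df = 4 − 1 = 3.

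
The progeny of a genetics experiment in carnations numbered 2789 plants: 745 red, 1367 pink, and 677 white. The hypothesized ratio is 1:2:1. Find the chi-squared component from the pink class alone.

Total ratio parts = 4. Expected numbers out of 2789:
  red: 2789 × 1/4 = 697.25
  pink: 2789 × 2/4 = 1394.5
  white: 2789 × 1/4 = 697.25
Contribution of pink: (1367 − 1394.5)² / 1394.5 = 0.5423

0.542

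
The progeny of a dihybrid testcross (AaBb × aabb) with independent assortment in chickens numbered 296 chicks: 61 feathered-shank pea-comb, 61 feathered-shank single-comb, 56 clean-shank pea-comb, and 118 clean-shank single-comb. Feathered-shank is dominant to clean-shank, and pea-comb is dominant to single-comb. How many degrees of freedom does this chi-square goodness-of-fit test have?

3

A dihybrid testcross with independent assortment gives a 1:1:1:1 ratio.
A goodness-of-fit test with 4 phenotype classes has df = 4 − 1 = 3.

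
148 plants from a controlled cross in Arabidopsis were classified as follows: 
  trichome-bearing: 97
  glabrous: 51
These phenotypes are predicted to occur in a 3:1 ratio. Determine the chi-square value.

Total ratio parts = 4. Expected numbers out of 148:
  trichome-bearing: 148 × 3/4 = 111
  glabrous: 148 × 1/4 = 37
χ² = Σ (O − E)² / E
  trichome-bearing: (97 − 111)² / 111 = 1.7658
  glabrous: (51 − 37)² / 37 = 5.2973
χ² = 1.7658 + 5.2973 = 7.0631 ≈ 7.063

7.063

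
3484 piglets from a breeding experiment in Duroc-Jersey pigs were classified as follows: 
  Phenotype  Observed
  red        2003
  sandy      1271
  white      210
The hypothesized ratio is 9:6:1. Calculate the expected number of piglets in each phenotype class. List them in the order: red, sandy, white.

1959.75, 1306.5, 217.75

Under the 9:6:1 hypothesis (Σ ratio = 16, N = 3484):
  red: 3484 × 9/16 = 1959.75
  sandy: 3484 × 6/16 = 1306.5
  white: 3484 × 1/16 = 217.75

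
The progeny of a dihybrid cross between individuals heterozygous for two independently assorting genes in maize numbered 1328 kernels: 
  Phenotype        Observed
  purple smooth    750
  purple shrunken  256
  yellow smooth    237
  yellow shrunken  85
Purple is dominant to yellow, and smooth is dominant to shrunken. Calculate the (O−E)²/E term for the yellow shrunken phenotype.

A dihybrid F₂ with independent assortment and complete dominance at both loci gives a 9:3:3:1 phenotypic ratio.
Total ratio parts = 16. Expected numbers out of 1328:
  purple smooth: 1328 × 9/16 = 747
  purple shrunken: 1328 × 3/16 = 249
  yellow smooth: 1328 × 3/16 = 249
  yellow shrunken: 1328 × 1/16 = 83
Contribution of yellow shrunken: (85 − 83)² / 83 = 0.0482

0.048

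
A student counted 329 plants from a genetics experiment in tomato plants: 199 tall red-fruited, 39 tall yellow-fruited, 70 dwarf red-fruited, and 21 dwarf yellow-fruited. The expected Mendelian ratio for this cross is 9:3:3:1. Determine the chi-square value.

Expected counts for N = 329 under a 9:3:3:1 ratio (total parts = 16):
  tall red-fruited: 329 × 9/16 = 185.0625
  tall yellow-fruited: 329 × 3/16 = 61.6875
  dwarf red-fruited: 329 × 3/16 = 61.6875
  dwarf yellow-fruited: 329 × 1/16 = 20.5625
χ² = Σ (O − E)² / E
  tall red-fruited: (199 − 185.0625)² / 185.0625 = 1.0497
  tall yellow-fruited: (39 − 61.6875)² / 61.6875 = 8.3440
  dwarf red-fruited: (70 − 61.6875)² / 61.6875 = 1.1201
  dwarf yellow-fruited: (21 − 20.5625)² / 20.5625 = 0.0093
χ² = 1.0497 + 8.3440 + 1.1201 + 0.0093 = 10.5231 ≈ 10.523

10.523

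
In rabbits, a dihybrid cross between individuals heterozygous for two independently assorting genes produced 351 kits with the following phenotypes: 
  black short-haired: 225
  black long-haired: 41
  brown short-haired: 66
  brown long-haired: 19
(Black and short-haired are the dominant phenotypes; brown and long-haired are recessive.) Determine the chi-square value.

13.596

A dihybrid F₂ with independent assortment and complete dominance at both loci gives a 9:3:3:1 phenotypic ratio.
Total ratio parts = 16. Expected numbers out of 351:
  black short-haired: 351 × 9/16 = 197.4375
  black long-haired: 351 × 3/16 = 65.8125
  brown short-haired: 351 × 3/16 = 65.8125
  brown long-haired: 351 × 1/16 = 21.9375
χ² = Σ (O − E)² / E
  black short-haired: (225 − 197.4375)² / 197.4375 = 3.8478
  black long-haired: (41 − 65.8125)² / 65.8125 = 9.3548
  brown short-haired: (66 − 65.8125)² / 65.8125 = 0.0005
  brown long-haired: (19 − 21.9375)² / 21.9375 = 0.3933
χ² = 3.8478 + 9.3548 + 0.0005 + 0.3933 = 13.5964 ≈ 13.596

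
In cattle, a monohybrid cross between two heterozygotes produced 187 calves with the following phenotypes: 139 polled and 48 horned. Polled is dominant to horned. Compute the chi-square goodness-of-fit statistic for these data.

0.045

For a monohybrid cross between heterozygotes with complete dominance, the expected phenotypic ratio is 3:1.
Total ratio parts = 4. Expected numbers out of 187:
  polled: 187 × 3/4 = 140.25
  horned: 187 × 1/4 = 46.75
χ² = Σ (O − E)² / E
  polled: (139 − 140.25)² / 140.25 = 0.0111
  horned: (48 − 46.75)² / 46.75 = 0.0334
χ² = 0.0111 + 0.0334 = 0.0445 ≈ 0.045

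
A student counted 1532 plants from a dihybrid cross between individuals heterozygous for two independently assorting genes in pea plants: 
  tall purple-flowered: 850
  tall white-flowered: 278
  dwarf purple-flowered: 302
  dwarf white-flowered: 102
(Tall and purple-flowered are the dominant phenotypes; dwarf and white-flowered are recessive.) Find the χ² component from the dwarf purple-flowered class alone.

A dihybrid F₂ with independent assortment and complete dominance at both loci gives a 9:3:3:1 phenotypic ratio.
Under the 9:3:3:1 hypothesis (Σ ratio = 16, N = 1532):
  tall purple-flowered: 1532 × 9/16 = 861.75
  tall white-flowered: 1532 × 3/16 = 287.25
  dwarf purple-flowered: 1532 × 3/16 = 287.25
  dwarf white-flowered: 1532 × 1/16 = 95.75
Contribution of dwarf purple-flowered: (302 − 287.25)² / 287.25 = 0.7574

0.757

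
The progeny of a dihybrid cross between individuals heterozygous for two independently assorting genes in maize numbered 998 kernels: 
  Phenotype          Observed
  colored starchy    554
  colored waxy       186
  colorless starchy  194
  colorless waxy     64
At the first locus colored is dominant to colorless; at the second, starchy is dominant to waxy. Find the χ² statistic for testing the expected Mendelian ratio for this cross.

A dihybrid F₂ with independent assortment and complete dominance at both loci gives a 9:3:3:1 phenotypic ratio.
The 9:3:3:1 ratio has 16 parts, so with N = 998 the expected counts are:
  colored starchy: 998 × 9/16 = 561.375
  colored waxy: 998 × 3/16 = 187.125
  colorless starchy: 998 × 3/16 = 187.125
  colorless waxy: 998 × 1/16 = 62.375
χ² = Σ (O − E)² / E
  colored starchy: (554 − 561.375)² / 561.375 = 0.0969
  colored waxy: (186 − 187.125)² / 187.125 = 0.0068
  colorless starchy: (194 − 187.125)² / 187.125 = 0.2526
  colorless waxy: (64 − 62.375)² / 62.375 = 0.0423
χ² = 0.0969 + 0.0068 + 0.2526 + 0.0423 = 0.3986 ≈ 0.399

0.399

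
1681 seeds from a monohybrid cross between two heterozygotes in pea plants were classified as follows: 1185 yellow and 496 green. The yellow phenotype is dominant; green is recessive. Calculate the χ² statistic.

For a monohybrid cross between heterozygotes with complete dominance, the expected phenotypic ratio is 3:1.
The 3:1 ratio has 4 parts, so with N = 1681 the expected counts are:
  yellow: 1681 × 3/4 = 1260.75
  green: 1681 × 1/4 = 420.25
χ² = Σ (O − E)² / E
  yellow: (1185 − 1260.75)² / 1260.75 = 4.5513
  green: (496 − 420.25)² / 420.25 = 13.6539
χ² = 4.5513 + 13.6539 = 18.2052 ≈ 18.205

18.205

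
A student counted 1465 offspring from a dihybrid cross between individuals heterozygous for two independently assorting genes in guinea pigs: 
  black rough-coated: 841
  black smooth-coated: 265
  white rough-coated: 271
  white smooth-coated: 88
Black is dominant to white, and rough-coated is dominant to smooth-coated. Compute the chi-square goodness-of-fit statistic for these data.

A dihybrid F₂ with independent assortment and complete dominance at both loci gives a 9:3:3:1 phenotypic ratio.
Total ratio parts = 16. Expected numbers out of 1465:
  black rough-coated: 1465 × 9/16 = 824.0625
  black smooth-coated: 1465 × 3/16 = 274.6875
  white rough-coated: 1465 × 3/16 = 274.6875
  white smooth-coated: 1465 × 1/16 = 91.5625
χ² = Σ (O − E)² / E
  black rough-coated: (841 − 824.0625)² / 824.0625 = 0.3481
  black smooth-coated: (265 − 274.6875)² / 274.6875 = 0.3417
  white rough-coated: (271 − 274.6875)² / 274.6875 = 0.0495
  white smooth-coated: (88 − 91.5625)² / 91.5625 = 0.1386
χ² = 0.3481 + 0.3417 + 0.0495 + 0.1386 = 0.8779 ≈ 0.878

0.878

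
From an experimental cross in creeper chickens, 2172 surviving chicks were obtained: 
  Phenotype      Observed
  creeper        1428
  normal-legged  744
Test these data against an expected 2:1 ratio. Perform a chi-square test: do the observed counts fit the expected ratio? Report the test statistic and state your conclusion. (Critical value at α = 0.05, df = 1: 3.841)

The 2:1 ratio has 3 parts, so with N = 2172 the expected counts are:
  creeper: 2172 × 2/3 = 1448
  normal-legged: 2172 × 1/3 = 724
χ² = Σ (O − E)² / E
  creeper: (1428 − 1448)² / 1448 = 0.2762
  normal-legged: (744 − 724)² / 724 = 0.5525
χ² = 0.2762 + 0.5525 = 0.8287 ≈ 0.829
Degrees of freedom = 2 − 1 = 1; critical value at α = 0.05 is 3.841.
Since 0.829 < 3.841, we fail to reject the null hypothesis — the data are consistent with the 2:1 ratio.

0.829; consistent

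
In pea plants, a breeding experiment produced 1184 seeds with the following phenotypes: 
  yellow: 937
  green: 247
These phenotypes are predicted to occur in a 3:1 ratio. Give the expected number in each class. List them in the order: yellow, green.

888, 296

Under the 3:1 hypothesis (Σ ratio = 4, N = 1184):
  yellow: 1184 × 3/4 = 888
  green: 1184 × 1/4 = 296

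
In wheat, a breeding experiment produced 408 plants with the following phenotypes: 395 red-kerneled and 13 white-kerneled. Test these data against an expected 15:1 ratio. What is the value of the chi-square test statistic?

6.536

Under the 15:1 hypothesis (Σ ratio = 16, N = 408):
  red-kerneled: 408 × 15/16 = 382.5
  white-kerneled: 408 × 1/16 = 25.5
χ² = Σ (O − E)² / E
  red-kerneled: (395 − 382.5)² / 382.5 = 0.4085
  white-kerneled: (13 − 25.5)² / 25.5 = 6.1275
χ² = 0.4085 + 6.1275 = 6.536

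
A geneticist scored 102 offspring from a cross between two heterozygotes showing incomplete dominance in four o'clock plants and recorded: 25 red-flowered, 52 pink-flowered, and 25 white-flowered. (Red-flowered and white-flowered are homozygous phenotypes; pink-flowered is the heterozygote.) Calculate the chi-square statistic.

With incomplete dominance, a heterozygote × heterozygote cross gives a 1:2:1 phenotypic ratio.
Total ratio parts = 4. Expected numbers out of 102:
  red-flowered: 102 × 1/4 = 25.5
  pink-flowered: 102 × 2/4 = 51
  white-flowered: 102 × 1/4 = 25.5
χ² = Σ (O − E)² / E
  red-flowered: (25 − 25.5)² / 25.5 = 0.0098
  pink-flowered: (52 − 51)² / 51 = 0.0196
  white-flowered: (25 − 25.5)² / 25.5 = 0.0098
χ² = 0.0098 + 0.0196 + 0.0098 = 0.0392 ≈ 0.039

0.039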